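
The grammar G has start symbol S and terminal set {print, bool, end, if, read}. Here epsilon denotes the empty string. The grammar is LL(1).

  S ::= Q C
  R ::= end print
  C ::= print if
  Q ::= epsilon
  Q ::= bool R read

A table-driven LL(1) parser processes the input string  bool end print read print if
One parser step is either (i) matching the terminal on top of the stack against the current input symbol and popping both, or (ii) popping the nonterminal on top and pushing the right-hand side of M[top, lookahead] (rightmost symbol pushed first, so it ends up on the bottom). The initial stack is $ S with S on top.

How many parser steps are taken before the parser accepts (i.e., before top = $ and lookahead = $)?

step 1: stack=$ S  input=bool end print read print if $  — expand S ::= Q C
step 2: stack=$ C Q  input=bool end print read print if $  — expand Q ::= bool R read
step 3: stack=$ C read R bool  input=bool end print read print if $  — match bool
step 4: stack=$ C read R  input=end print read print if $  — expand R ::= end print
step 5: stack=$ C read print end  input=end print read print if $  — match end
step 6: stack=$ C read print  input=print read print if $  — match print
step 7: stack=$ C read  input=read print if $  — match read
step 8: stack=$ C  input=print if $  — expand C ::= print if
step 9: stack=$ if print  input=print if $  — match print
step 10: stack=$ if  input=if $  — match if
Accept reached after 10 steps.

10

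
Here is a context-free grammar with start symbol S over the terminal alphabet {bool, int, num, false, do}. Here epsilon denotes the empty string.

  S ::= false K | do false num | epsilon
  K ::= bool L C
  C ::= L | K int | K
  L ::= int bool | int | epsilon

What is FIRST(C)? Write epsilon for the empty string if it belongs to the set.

FIRST(S): from S::=false K we get {false}; from S::=do false num we get {do}; from S::=epsilon we get {epsilon}. So FIRST(S) = {epsilon, do, false}.
FIRST(K): from K::=bool L C we get {bool}. So FIRST(K) = {bool}.
FIRST(L): from L::=int bool we get {int}; from L::=int we get {int}; from L::=epsilon we get {epsilon}. So FIRST(L) = {epsilon, int}.
FIRST(C): from C::=L we get {epsilon, int}; from C::=K int we get {bool}; from C::=K we get {bool}. So FIRST(C) = {epsilon, bool, int}.

{epsilon, bool, int}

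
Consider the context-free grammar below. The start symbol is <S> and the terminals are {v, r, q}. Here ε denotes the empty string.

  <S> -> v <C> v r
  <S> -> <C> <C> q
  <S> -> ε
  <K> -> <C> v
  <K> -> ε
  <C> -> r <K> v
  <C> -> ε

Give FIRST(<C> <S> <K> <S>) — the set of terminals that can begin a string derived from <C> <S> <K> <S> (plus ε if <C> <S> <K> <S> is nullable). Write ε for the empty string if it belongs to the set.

FIRST(<C>): from <C>->r <K> v we get {r}; from <C>->ε we get {ε}. So FIRST(<C>) = {ε, r}.
FIRST(<S>): from <S>->v <C> v r we get {v}; from <S>-><C> <C> q we get {q, r}; from <S>->ε we get {ε}. So FIRST(<S>) = {ε, q, r, v}.
FIRST(<K>): from <K>-><C> v we get {r, v}; from <K>->ε we get {ε}. So FIRST(<K>) = {ε, r, v}.
FIRST(<C> <S> <K> <S>): take FIRST of each symbol in turn, carrying on past any symbol whose FIRST contains ε; result {ε, q, r, v}.

{ε, q, r, v}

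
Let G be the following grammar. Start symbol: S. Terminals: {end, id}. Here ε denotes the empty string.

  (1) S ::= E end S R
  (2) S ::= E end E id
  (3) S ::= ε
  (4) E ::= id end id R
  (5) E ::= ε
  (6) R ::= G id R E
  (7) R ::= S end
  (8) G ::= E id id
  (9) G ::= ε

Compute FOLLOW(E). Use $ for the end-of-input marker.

FIRST(E): from E::=id end id R we get {id}; from E::=ε we get {ε}. So FIRST(E) = {ε, id}.
FIRST(S): from S::=E end S R we get {end, id}; from S::=E end E id we get {end, id}; from S::=ε we get {ε}. So FIRST(S) = {ε, end, id}.
FIRST(G): from G::=E id id we get {id}; from G::=ε we get {ε}. So FIRST(G) = {ε, id}.
FIRST(R): from R::=G id R E we get {id}; from R::=S end we get {end, id}. So FIRST(R) = {end, id}.
FOLLOW(S) includes $ since S is the start symbol.
FOLLOW(S): in S::=E end S R, S is followed by R with FIRST {end, id}; in R::=S end, S is followed by end with FIRST {end}. Thus FOLLOW(S) = {$, end, id}.
FOLLOW(G): in R::=G id R E, G is followed by id R E with FIRST {id}. Thus FOLLOW(G) = {id}.
FOLLOW(E): in S::=E end S R, E is followed by end S R with FIRST {end}; in S::=E end E id (occurrence 1), E is followed by end E id with FIRST {end}; in S::=E end E id (occurrence 2), E is followed by id with FIRST {id}; in R::=G id R E, the suffix after E is empty, so FOLLOW(E) ⊇ FOLLOW(R) = {$, end, id}; in G::=E id id, E is followed by id id with FIRST {id}. Thus FOLLOW(E) = {$, end, id}.
FOLLOW(R): in S::=E end S R, the suffix after R is empty, so FOLLOW(R) ⊇ FOLLOW(S) = {$, end, id}; in E::=id end id R, the suffix after R is empty, so FOLLOW(R) ⊇ FOLLOW(E) = {$, end, id}; in R::=G id R E, R is followed by E with FIRST {ε, id}; in R::=G id R E, the suffix after R is nullable (adds nothing new). Thus FOLLOW(R) = {$, end, id}.

{$, end, id}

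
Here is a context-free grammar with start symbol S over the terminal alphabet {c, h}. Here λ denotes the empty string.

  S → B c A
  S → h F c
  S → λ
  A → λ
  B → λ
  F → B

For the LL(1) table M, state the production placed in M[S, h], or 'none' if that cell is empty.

S → h F c

FIRST(A): from A→λ we get {λ}. So FIRST(A) = {λ}.
FIRST(B): from B→λ we get {λ}. So FIRST(B) = {λ}.
FIRST(S): from S→B c A we get {c}; from S→h F c we get {h}; from S→λ we get {λ}. So FIRST(S) = {λ, c, h}.
FIRST(F): from F→B we get {λ}. So FIRST(F) = {λ}.
FOLLOW(S) includes $ since S is the start symbol.
FOLLOW(S): S appears on no right-hand side. Thus FOLLOW(S) = {$}.
For S → B c A: FIRST(B c A) = {c}, so it goes in M[S, t] for t ∈ {c}.
For S → h F c: FIRST(h F c) = {h}, so it goes in M[S, t] for t ∈ {h}.
For S → λ: FIRST(λ) = {λ}, so it goes in M[S, t] for t ∈ {}; since λ ∈ FIRST, also for every t ∈ FOLLOW(S) = {$}.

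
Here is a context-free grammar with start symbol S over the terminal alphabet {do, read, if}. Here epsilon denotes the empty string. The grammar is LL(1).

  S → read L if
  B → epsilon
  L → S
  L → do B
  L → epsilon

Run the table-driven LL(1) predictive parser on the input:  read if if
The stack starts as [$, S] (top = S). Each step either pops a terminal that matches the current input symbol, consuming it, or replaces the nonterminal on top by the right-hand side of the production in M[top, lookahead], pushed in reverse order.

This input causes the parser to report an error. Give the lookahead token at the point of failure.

if

     Stack        Input         Action
  1  $ S          read if if $  expand S → read L if
  2  $ if L read  read if if $  match read
  3  $ if L       if if $       expand L → epsilon
  4  $ if         if if $       match if
  5  $            if $          error: stack empty but input remains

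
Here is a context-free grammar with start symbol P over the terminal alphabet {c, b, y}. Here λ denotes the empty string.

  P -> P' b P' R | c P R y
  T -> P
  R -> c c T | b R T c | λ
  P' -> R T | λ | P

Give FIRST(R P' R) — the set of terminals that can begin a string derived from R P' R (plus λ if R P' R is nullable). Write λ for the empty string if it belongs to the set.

FIRST(R) = {λ, b, c}
FIRST(P) = {b, c}  (via P' b P' R)
FIRST(T) = {b, c}  (via P)
FIRST(P') = {λ, b, c}  (via R T, P)
FIRST(R P' R): take FIRST of each symbol in turn, carrying on past any symbol whose FIRST contains λ; result {λ, b, c}.

{λ, b, c}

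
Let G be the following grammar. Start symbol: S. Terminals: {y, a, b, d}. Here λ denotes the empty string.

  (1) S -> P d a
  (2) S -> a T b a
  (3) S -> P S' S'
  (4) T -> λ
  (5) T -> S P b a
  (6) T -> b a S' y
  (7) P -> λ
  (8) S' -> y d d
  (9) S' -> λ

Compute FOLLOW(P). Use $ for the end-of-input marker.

FIRST(P) = {λ}
FIRST(S') = {λ, y}
FIRST(S) = {λ, a, d, y}  (via P d a, P S' S')
FIRST(T) = {λ, a, b, d, y}  (via S P b a)
FOLLOW(S) includes $ since S is the start symbol.
FOLLOW(S): in T->S P b a, S is followed by P b a with FIRST {b}. Thus FOLLOW(S) = {$, b}.
FOLLOW(T): in S->a T b a, T is followed by b a with FIRST {b}. Thus FOLLOW(T) = {b}.
FOLLOW(P): in S->P d a, P is followed by d a with FIRST {d}; in S->P S' S', P is followed by S' S' with FIRST {λ, y}; in S->P S' S', the suffix after P is nullable, so FOLLOW(P) ⊇ FOLLOW(S) = {$, b}; in T->S P b a, P is followed by b a with FIRST {b}. Thus FOLLOW(P) = {$, b, d, y}.
FOLLOW(S'): in S->P S' S' (occurrence 1), S' is followed by S' with FIRST {λ, y}; in S->P S' S' (occurrence 1), the suffix after S' is nullable, so FOLLOW(S') ⊇ FOLLOW(S) = {$, b}; in S->P S' S' (occurrence 2), the suffix after S' is empty, so FOLLOW(S') ⊇ FOLLOW(S) = {$, b}; in T->b a S' y, S' is followed by y with FIRST {y}. Thus FOLLOW(S') = {$, b, y}.

{$, b, d, y}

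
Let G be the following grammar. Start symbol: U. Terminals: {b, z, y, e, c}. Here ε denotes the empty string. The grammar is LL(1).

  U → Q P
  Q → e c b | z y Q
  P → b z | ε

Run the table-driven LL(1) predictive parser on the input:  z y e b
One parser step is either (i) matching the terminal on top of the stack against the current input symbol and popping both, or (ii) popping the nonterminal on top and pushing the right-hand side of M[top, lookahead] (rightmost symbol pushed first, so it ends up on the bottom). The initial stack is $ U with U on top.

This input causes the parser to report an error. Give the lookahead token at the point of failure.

step 1: stack=$ U  input=z y e b $  — expand U → Q P
step 2: stack=$ P Q  input=z y e b $  — expand Q → z y Q
step 3: stack=$ P Q y z  input=z y e b $  — match z
step 4: stack=$ P Q y  input=y e b $  — match y
step 5: stack=$ P Q  input=e b $  — expand Q → e c b
step 6: stack=$ P b c e  input=e b $  — match e
step 7: stack=$ P b c  input=b $  — error: top is terminal c but lookahead is b

b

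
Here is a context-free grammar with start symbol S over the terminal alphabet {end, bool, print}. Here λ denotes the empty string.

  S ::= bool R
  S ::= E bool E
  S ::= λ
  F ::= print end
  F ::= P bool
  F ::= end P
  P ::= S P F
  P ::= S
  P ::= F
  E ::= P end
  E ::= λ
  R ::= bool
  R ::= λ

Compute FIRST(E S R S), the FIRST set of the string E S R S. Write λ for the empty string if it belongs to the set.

FIRST(R) = {λ, bool}
FIRST(S) = {λ, bool, end, print}  (via E bool E)
FIRST(F) = {bool, end, print}  (via P bool)
FIRST(P) = {λ, bool, end, print}  (via S P F, S, F)
FIRST(E) = {λ, bool, end, print}  (via P end)
FIRST(E S R S): take FIRST of each symbol in turn, carrying on past any symbol whose FIRST contains λ; result {λ, bool, end, print}.

{λ, bool, end, print}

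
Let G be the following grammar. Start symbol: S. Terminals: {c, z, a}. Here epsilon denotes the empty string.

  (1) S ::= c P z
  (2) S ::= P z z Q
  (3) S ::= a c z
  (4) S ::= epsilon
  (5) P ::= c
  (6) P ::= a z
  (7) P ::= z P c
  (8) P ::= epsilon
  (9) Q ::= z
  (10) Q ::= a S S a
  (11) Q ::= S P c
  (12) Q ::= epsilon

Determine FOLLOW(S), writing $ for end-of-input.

FIRST(P) = {epsilon, a, c, z}
FIRST(S) = {epsilon, a, c, z}  (via P z z Q)
FIRST(Q) = {epsilon, a, c, z}  (via S P c)
FOLLOW(S) includes $ since S is the start symbol.
FOLLOW(S): in Q::=a S S a (occurrence 1), S is followed by S a with FIRST {a, c, z}; in Q::=a S S a (occurrence 2), S is followed by a with FIRST {a}; in Q::=S P c, S is followed by P c with FIRST {a, c, z}. Thus FOLLOW(S) = {$, a, c, z}.
FOLLOW(P): in S::=c P z, P is followed by z with FIRST {z}; in S::=P z z Q, P is followed by z z Q with FIRST {z}; in P::=z P c, P is followed by c with FIRST {c}; in Q::=S P c, P is followed by c with FIRST {c}. Thus FOLLOW(P) = {c, z}.
FOLLOW(Q): in S::=P z z Q, the suffix after Q is empty, so FOLLOW(Q) ⊇ FOLLOW(S) = {$, a, c, z}. Thus FOLLOW(Q) = {$, a, c, z}.

{$, a, c, z}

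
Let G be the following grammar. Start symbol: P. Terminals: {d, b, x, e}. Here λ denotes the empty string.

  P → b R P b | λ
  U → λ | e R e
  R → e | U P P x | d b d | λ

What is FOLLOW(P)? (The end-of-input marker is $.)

FIRST(P) = {λ, b}
FIRST(U) = {λ, e}
FIRST(R) = {λ, b, d, e, x}  (via U P P x)
FOLLOW(P) includes $ since P is the start symbol.
FOLLOW(P): in P→b R P b, P is followed by b with FIRST {b}; in R→U P P x (occurrence 1), P is followed by P x with FIRST {b, x}; in R→U P P x (occurrence 2), P is followed by x with FIRST {x}. Thus FOLLOW(P) = {$, b, x}.
FOLLOW(U): in R→U P P x, U is followed by P P x with FIRST {b, x}. Thus FOLLOW(U) = {b, x}.
FOLLOW(R): in P→b R P b, R is followed by P b with FIRST {b}; in U→e R e, R is followed by e with FIRST {e}. Thus FOLLOW(R) = {b, e}.

{$, b, x}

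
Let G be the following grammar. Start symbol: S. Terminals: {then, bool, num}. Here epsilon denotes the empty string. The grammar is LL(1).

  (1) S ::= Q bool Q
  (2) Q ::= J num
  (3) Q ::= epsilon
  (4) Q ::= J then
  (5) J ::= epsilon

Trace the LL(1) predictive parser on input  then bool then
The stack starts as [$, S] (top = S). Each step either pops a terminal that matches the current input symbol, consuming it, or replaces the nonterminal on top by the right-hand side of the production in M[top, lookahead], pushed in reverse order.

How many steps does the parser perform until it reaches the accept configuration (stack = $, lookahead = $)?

step 1: stack=$ S  input=then bool then $  — expand S ::= Q bool Q
step 2: stack=$ Q bool Q  input=then bool then $  — expand Q ::= J then
step 3: stack=$ Q bool then J  input=then bool then $  — expand J ::= epsilon
step 4: stack=$ Q bool then  input=then bool then $  — match then
step 5: stack=$ Q bool  input=bool then $  — match bool
step 6: stack=$ Q  input=then $  — expand Q ::= J then
step 7: stack=$ then J  input=then $  — expand J ::= epsilon
step 8: stack=$ then  input=then $  — match then
Accept reached after 8 steps.

8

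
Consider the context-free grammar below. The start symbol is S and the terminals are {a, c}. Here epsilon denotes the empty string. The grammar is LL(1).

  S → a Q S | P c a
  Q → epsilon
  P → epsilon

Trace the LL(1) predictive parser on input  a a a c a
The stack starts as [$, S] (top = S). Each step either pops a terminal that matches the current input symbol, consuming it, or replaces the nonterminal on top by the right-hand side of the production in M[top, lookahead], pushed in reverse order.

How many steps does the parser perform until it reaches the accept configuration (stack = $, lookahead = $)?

13

step 1: stack=$ S  input=a a a c a $  — expand S → a Q S
step 2: stack=$ S Q a  input=a a a c a $  — match a
step 3: stack=$ S Q  input=a a c a $  — expand Q → epsilon
step 4: stack=$ S  input=a a c a $  — expand S → a Q S
step 5: stack=$ S Q a  input=a a c a $  — match a
step 6: stack=$ S Q  input=a c a $  — expand Q → epsilon
step 7: stack=$ S  input=a c a $  — expand S → a Q S
step 8: stack=$ S Q a  input=a c a $  — match a
step 9: stack=$ S Q  input=c a $  — expand Q → epsilon
step 10: stack=$ S  input=c a $  — expand S → P c a
step 11: stack=$ a c P  input=c a $  — expand P → epsilon
step 12: stack=$ a c  input=c a $  — match c
step 13: stack=$ a  input=a $  — match a
Accept reached after 13 steps.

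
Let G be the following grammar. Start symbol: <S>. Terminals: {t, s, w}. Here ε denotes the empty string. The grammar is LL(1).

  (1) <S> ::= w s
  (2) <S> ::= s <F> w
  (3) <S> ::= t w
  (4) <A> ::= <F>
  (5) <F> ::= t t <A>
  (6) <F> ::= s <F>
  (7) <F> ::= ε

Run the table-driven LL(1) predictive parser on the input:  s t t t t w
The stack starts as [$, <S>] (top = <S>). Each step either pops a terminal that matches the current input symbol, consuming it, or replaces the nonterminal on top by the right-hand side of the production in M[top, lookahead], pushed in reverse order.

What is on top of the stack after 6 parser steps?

<F>

step 1: stack=$ <S>  input=s t t t t w $  — expand <S> ::= s <F> w
step 2: stack=$ w <F> s  input=s t t t t w $  — match s
step 3: stack=$ w <F>  input=t t t t w $  — expand <F> ::= t t <A>
step 4: stack=$ w <A> t t  input=t t t t w $  — match t
step 5: stack=$ w <A> t  input=t t t w $  — match t
step 6: stack=$ w <A>  input=t t w $  — expand <A> ::= <F>
Stack after step 6: $ w <F> (top = <F>).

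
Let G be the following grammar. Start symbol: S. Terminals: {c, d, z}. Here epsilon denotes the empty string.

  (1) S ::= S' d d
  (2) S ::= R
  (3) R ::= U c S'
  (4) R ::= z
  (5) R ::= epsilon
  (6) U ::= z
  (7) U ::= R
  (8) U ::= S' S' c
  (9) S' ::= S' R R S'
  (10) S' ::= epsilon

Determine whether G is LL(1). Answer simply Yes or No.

No

FIRST(S) = {epsilon, c, d, z}
FIRST(R) = {epsilon, c, z}
FIRST(U) = {epsilon, c, z}
FIRST(S') = {epsilon, c, z}
FOLLOW(S) = {$}
FOLLOW(R) = {$, c, d, z}
FOLLOW(U) = {c}
FOLLOW(S') = {$, c, d, z}
Cell M[R, c] receives both R ::= U c S' and R ::= epsilon — the grammar is not LL(1).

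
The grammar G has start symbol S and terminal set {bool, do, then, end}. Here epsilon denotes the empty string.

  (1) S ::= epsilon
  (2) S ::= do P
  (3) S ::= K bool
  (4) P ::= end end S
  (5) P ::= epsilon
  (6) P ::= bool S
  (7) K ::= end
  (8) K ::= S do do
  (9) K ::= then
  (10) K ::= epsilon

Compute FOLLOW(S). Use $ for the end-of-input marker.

{$, do}

FIRST(P): from P::=end end S we get {end}; from P::=epsilon we get {epsilon}; from P::=bool S we get {bool}. So FIRST(P) = {epsilon, bool, end}.
FIRST(S): from S::=epsilon we get {epsilon}; from S::=do P we get {do}; from S::=K bool we get {bool, do, end, then}. So FIRST(S) = {epsilon, bool, do, end, then}.
FIRST(K): from K::=end we get {end}; from K::=S do do we get {bool, do, end, then}; from K::=then we get {then}; from K::=epsilon we get {epsilon}. So FIRST(K) = {epsilon, bool, do, end, then}.
FOLLOW(S) includes $ since S is the start symbol.
FOLLOW(K): in S::=K bool, K is followed by bool with FIRST {bool}. Thus FOLLOW(K) = {bool}.
FOLLOW(S): in P::=end end S, the suffix after S is empty, so FOLLOW(S) ⊇ FOLLOW(P) = {$, do}; in P::=bool S, the suffix after S is empty, so FOLLOW(S) ⊇ FOLLOW(P) = {$, do}; in K::=S do do, S is followed by do do with FIRST {do}. Thus FOLLOW(S) = {$, do}.
FOLLOW(P): in S::=do P, the suffix after P is empty, so FOLLOW(P) ⊇ FOLLOW(S) = {$, do}. Thus FOLLOW(P) = {$, do}.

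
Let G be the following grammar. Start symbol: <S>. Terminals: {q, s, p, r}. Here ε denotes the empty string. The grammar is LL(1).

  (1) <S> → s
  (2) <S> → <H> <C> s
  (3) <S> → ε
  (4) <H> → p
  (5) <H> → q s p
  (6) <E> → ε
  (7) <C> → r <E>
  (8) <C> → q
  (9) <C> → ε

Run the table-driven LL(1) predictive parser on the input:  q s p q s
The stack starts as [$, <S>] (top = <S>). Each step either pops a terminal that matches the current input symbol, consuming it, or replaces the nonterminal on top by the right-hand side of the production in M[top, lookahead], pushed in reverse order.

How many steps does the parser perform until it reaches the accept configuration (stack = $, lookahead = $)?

8

step 1: stack=$ <S>  input=q s p q s $  — expand <S> → <H> <C> s
step 2: stack=$ s <C> <H>  input=q s p q s $  — expand <H> → q s p
step 3: stack=$ s <C> p s q  input=q s p q s $  — match q
step 4: stack=$ s <C> p s  input=s p q s $  — match s
step 5: stack=$ s <C> p  input=p q s $  — match p
step 6: stack=$ s <C>  input=q s $  — expand <C> → q
step 7: stack=$ s q  input=q s $  — match q
step 8: stack=$ s  input=s $  — match s
Accept reached after 8 steps.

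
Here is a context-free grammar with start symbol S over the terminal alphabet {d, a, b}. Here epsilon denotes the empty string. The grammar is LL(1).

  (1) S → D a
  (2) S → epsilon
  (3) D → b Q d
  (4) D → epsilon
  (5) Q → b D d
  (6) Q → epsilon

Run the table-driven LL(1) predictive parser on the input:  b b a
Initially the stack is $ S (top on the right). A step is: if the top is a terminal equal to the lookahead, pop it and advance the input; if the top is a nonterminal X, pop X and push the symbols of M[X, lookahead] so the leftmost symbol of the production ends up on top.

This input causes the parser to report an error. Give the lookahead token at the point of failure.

a

     Stack        Input    Action
  1  $ S          b b a $  expand S → D a
  2  $ a D        b b a $  expand D → b Q d
  3  $ a d Q b    b b a $  match b
  4  $ a d Q      b a $    expand Q → b D d
  5  $ a d d D b  b a $    match b
  6  $ a d d D    a $      expand D → epsilon
  7  $ a d d      a $      error: top is terminal d but lookahead is a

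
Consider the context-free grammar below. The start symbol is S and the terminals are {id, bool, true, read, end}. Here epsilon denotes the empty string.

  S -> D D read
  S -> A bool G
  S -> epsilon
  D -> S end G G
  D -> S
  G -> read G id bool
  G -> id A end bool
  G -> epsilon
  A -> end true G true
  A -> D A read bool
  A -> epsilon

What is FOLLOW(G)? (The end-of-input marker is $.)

FIRST(G): from G->read G id bool we get {read}; from G->id A end bool we get {id}; from G->epsilon we get {epsilon}. So FIRST(G) = {epsilon, id, read}.
FIRST(S): from S->D D read we get {bool, end, read}; from S->A bool G we get {bool, end, read}; from S->epsilon we get {epsilon}. So FIRST(S) = {epsilon, bool, end, read}.
FIRST(D): from D->S end G G we get {bool, end, read}; from D->S we get {epsilon, bool, end, read}. So FIRST(D) = {epsilon, bool, end, read}.
FIRST(A): from A->end true G true we get {end}; from A->D A read bool we get {bool, end, read}; from A->epsilon we get {epsilon}. So FIRST(A) = {epsilon, bool, end, read}.
FOLLOW(S) includes $ since S is the start symbol.
FOLLOW(D): in S->D D read (occurrence 1), D is followed by D read with FIRST {bool, end, read}; in S->D D read (occurrence 2), D is followed by read with FIRST {read}; in A->D A read bool, D is followed by A read bool with FIRST {bool, end, read}. Thus FOLLOW(D) = {bool, end, read}.
FOLLOW(S): in D->S end G G, S is followed by end G G with FIRST {end}; in D->S, the suffix after S is empty, so FOLLOW(S) ⊇ FOLLOW(D) = {bool, end, read}. Thus FOLLOW(S) = {$, bool, end, read}.
FOLLOW(G): in S->A bool G, the suffix after G is empty, so FOLLOW(G) ⊇ FOLLOW(S) = {$, bool, end, read}; in D->S end G G (occurrence 1), G is followed by G with FIRST {epsilon, id, read}; in D->S end G G (occurrence 1), the suffix after G is nullable, so FOLLOW(G) ⊇ FOLLOW(D) = {bool, end, read}; in D->S end G G (occurrence 2), the suffix after G is empty, so FOLLOW(G) ⊇ FOLLOW(D) = {bool, end, read}; in G->read G id bool, G is followed by id bool with FIRST {id}; in A->end true G true, G is followed by true with FIRST {true}. Thus FOLLOW(G) = {$, bool, end, id, read, true}.
FOLLOW(A): in S->A bool G, A is followed by bool G with FIRST {bool}; in G->id A end bool, A is followed by end bool with FIRST {end}; in A->D A read bool, A is followed by read bool with FIRST {read}. Thus FOLLOW(A) = {bool, end, read}.

{$, bool, end, id, read, true}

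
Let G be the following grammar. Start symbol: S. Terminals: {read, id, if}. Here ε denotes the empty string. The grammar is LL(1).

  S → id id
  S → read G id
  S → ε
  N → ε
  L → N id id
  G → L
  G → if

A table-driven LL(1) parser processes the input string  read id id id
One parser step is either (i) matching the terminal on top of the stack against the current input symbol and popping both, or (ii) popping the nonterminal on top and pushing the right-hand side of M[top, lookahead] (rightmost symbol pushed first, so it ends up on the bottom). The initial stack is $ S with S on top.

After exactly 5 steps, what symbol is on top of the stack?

step 1: stack=$ S  input=read id id id $  — expand S → read G id
step 2: stack=$ id G read  input=read id id id $  — match read
step 3: stack=$ id G  input=id id id $  — expand G → L
step 4: stack=$ id L  input=id id id $  — expand L → N id id
step 5: stack=$ id id id N  input=id id id $  — expand N → ε
Stack after step 5: $ id id id (top = id).

id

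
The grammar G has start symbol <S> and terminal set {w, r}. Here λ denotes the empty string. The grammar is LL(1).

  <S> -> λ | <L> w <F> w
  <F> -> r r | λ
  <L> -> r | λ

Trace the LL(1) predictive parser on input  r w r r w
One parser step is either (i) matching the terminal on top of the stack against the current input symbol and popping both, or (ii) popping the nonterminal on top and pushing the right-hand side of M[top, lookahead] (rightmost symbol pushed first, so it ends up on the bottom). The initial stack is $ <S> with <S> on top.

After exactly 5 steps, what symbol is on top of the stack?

r

step 1: stack=$ <S>  input=r w r r w $  — expand <S> -> <L> w <F> w
step 2: stack=$ w <F> w <L>  input=r w r r w $  — expand <L> -> r
step 3: stack=$ w <F> w r  input=r w r r w $  — match r
step 4: stack=$ w <F> w  input=w r r w $  — match w
step 5: stack=$ w <F>  input=r r w $  — expand <F> -> r r
Stack after step 5: $ w r r (top = r).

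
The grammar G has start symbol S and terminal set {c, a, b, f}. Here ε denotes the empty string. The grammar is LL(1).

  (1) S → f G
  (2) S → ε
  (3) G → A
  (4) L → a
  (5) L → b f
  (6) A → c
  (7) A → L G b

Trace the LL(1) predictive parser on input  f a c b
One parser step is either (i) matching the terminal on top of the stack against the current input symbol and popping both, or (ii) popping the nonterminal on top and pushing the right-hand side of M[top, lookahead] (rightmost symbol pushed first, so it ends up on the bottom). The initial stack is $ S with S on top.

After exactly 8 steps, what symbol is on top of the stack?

c

     Stack    Input      Action
  1  $ S      f a c b $  expand S → f G
  2  $ G f    f a c b $  match f
  3  $ G      a c b $    expand G → A
  4  $ A      a c b $    expand A → L G b
  5  $ b G L  a c b $    expand L → a
  6  $ b G a  a c b $    match a
  7  $ b G    c b $      expand G → A
  8  $ b A    c b $      expand A → c
Stack after step 8: $ b c (top = c).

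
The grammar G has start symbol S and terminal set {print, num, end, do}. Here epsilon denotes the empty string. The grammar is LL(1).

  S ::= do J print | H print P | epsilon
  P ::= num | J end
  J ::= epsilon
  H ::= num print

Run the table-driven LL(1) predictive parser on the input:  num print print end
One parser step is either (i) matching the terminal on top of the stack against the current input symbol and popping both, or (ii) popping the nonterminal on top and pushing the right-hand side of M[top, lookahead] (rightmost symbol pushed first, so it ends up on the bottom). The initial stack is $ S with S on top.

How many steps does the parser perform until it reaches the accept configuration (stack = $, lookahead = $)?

step 1: stack=$ S  input=num print print end $  — expand S ::= H print P
step 2: stack=$ P print H  input=num print print end $  — expand H ::= num print
step 3: stack=$ P print print num  input=num print print end $  — match num
step 4: stack=$ P print print  input=print print end $  — match print
step 5: stack=$ P print  input=print end $  — match print
step 6: stack=$ P  input=end $  — expand P ::= J end
step 7: stack=$ end J  input=end $  — expand J ::= epsilon
step 8: stack=$ end  input=end $  — match end
Accept reached after 8 steps.

8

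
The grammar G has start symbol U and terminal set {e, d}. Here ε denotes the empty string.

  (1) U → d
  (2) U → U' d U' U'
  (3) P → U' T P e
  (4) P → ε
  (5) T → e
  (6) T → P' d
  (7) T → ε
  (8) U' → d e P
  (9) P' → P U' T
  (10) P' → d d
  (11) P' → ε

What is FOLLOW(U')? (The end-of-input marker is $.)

{$, d, e}

FIRST(U'): from U'→d e P we get {d}. So FIRST(U') = {d}.
FIRST(U): from U→d we get {d}; from U→U' d U' U' we get {d}. So FIRST(U) = {d}.
FIRST(P): from P→U' T P e we get {d}; from P→ε we get {ε}. So FIRST(P) = {ε, d}.
FIRST(P'): from P'→P U' T we get {d}; from P'→d d we get {d}; from P'→ε we get {ε}. So FIRST(P') = {ε, d}.
FIRST(T): from T→e we get {e}; from T→P' d we get {d}; from T→ε we get {ε}. So FIRST(T) = {ε, d, e}.
FOLLOW(U) includes $ since U is the start symbol.
FOLLOW(U): U appears on no right-hand side. Thus FOLLOW(U) = {$}.
FOLLOW(P'): in T→P' d, P' is followed by d with FIRST {d}. Thus FOLLOW(P') = {d}.
FOLLOW(T): in P→U' T P e, T is followed by P e with FIRST {d, e}; in P'→P U' T, the suffix after T is empty, so FOLLOW(T) ⊇ FOLLOW(P') = {d}. Thus FOLLOW(T) = {d, e}.
FOLLOW(U'): in U→U' d U' U' (occurrence 1), U' is followed by d U' U' with FIRST {d}; in U→U' d U' U' (occurrence 2), U' is followed by U' with FIRST {d}; in U→U' d U' U' (occurrence 3), the suffix after U' is empty, so FOLLOW(U') ⊇ FOLLOW(U) = {$}; in P→U' T P e, U' is followed by T P e with FIRST {d, e}; in P'→P U' T, U' is followed by T with FIRST {ε, d, e}; in P'→P U' T, the suffix after U' is nullable, so FOLLOW(U') ⊇ FOLLOW(P') = {d}. Thus FOLLOW(U') = {$, d, e}.
FOLLOW(P): in P→U' T P e, P is followed by e with FIRST {e}; in U'→d e P, the suffix after P is empty, so FOLLOW(P) ⊇ FOLLOW(U') = {$, d, e}; in P'→P U' T, P is followed by U' T with FIRST {d}. Thus FOLLOW(P) = {$, d, e}.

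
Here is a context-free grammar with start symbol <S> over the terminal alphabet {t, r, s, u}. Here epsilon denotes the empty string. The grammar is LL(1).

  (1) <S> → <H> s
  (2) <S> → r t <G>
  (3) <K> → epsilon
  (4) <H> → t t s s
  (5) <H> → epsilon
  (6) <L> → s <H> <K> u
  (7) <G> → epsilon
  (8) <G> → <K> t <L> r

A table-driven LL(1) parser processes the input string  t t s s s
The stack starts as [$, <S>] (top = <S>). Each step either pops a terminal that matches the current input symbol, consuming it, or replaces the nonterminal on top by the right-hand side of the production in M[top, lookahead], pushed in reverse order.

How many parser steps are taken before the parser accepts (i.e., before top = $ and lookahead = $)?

step 1: stack=$ <S>  input=t t s s s $  — expand <S> → <H> s
step 2: stack=$ s <H>  input=t t s s s $  — expand <H> → t t s s
step 3: stack=$ s s s t t  input=t t s s s $  — match t
step 4: stack=$ s s s t  input=t s s s $  — match t
step 5: stack=$ s s s  input=s s s $  — match s
step 6: stack=$ s s  input=s s $  — match s
step 7: stack=$ s  input=s $  — match s
Accept reached after 7 steps.

7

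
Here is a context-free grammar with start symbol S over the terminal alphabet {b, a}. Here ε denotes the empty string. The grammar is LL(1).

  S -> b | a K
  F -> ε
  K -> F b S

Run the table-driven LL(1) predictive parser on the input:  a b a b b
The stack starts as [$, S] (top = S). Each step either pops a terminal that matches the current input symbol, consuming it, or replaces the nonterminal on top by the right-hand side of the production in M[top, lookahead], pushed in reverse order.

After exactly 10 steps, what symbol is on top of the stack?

step 1: stack=$ S  input=a b a b b $  — expand S -> a K
step 2: stack=$ K a  input=a b a b b $  — match a
step 3: stack=$ K  input=b a b b $  — expand K -> F b S
step 4: stack=$ S b F  input=b a b b $  — expand F -> ε
step 5: stack=$ S b  input=b a b b $  — match b
step 6: stack=$ S  input=a b b $  — expand S -> a K
step 7: stack=$ K a  input=a b b $  — match a
step 8: stack=$ K  input=b b $  — expand K -> F b S
step 9: stack=$ S b F  input=b b $  — expand F -> ε
step 10: stack=$ S b  input=b b $  — match b
Stack after step 10: $ S (top = S).

S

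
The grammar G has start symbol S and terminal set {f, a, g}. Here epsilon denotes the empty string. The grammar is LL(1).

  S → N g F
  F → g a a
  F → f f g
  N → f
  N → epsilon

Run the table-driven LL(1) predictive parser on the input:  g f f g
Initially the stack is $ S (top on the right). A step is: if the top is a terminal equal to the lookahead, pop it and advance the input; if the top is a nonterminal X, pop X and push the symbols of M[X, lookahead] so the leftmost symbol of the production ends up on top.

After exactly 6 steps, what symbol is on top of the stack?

g

     Stack    Input      Action
  1  $ S      g f f g $  expand S → N g F
  2  $ F g N  g f f g $  expand N → epsilon
  3  $ F g    g f f g $  match g
  4  $ F      f f g $    expand F → f f g
  5  $ g f f  f f g $    match f
  6  $ g f    f g $      match f
Stack after step 6: $ g (top = g).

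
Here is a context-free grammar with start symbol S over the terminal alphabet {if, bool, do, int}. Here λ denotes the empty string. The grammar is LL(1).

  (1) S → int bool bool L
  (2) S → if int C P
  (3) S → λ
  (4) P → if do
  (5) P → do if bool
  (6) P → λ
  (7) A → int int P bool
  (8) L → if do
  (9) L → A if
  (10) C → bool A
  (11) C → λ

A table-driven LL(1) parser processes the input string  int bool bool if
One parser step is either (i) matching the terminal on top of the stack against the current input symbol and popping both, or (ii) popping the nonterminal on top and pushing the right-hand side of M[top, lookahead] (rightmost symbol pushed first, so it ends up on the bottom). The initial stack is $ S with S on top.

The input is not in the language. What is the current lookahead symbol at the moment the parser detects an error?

step 1: stack=$ S  input=int bool bool if $  — expand S → int bool bool L
step 2: stack=$ L bool bool int  input=int bool bool if $  — match int
step 3: stack=$ L bool bool  input=bool bool if $  — match bool
step 4: stack=$ L bool  input=bool if $  — match bool
step 5: stack=$ L  input=if $  — expand L → if do
step 6: stack=$ do if  input=if $  — match if
step 7: stack=$ do  input=$  — error: top is terminal do but lookahead is $

$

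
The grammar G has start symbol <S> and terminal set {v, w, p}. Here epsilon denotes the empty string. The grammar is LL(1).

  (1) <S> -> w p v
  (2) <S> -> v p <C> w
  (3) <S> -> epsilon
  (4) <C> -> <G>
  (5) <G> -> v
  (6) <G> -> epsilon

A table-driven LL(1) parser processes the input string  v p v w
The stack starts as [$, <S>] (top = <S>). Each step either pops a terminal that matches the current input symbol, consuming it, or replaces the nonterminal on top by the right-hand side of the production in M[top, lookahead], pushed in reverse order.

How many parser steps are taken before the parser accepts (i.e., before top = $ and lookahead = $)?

step 1: stack=$ <S>  input=v p v w $  — expand <S> -> v p <C> w
step 2: stack=$ w <C> p v  input=v p v w $  — match v
step 3: stack=$ w <C> p  input=p v w $  — match p
step 4: stack=$ w <C>  input=v w $  — expand <C> -> <G>
step 5: stack=$ w <G>  input=v w $  — expand <G> -> v
step 6: stack=$ w v  input=v w $  — match v
step 7: stack=$ w  input=w $  — match w
Accept reached after 7 steps.

7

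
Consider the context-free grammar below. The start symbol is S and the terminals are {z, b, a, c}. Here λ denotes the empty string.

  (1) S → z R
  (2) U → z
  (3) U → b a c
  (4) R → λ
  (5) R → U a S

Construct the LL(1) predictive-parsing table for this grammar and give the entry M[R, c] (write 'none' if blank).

FIRST(S): from S→z R we get {z}. So FIRST(S) = {z}.
FIRST(U): from U→z we get {z}; from U→b a c we get {b}. So FIRST(U) = {b, z}.
FIRST(R): from R→λ we get {λ}; from R→U a S we get {b, z}. So FIRST(R) = {λ, b, z}.
FOLLOW(S) includes $ since S is the start symbol.
FOLLOW(S): in R→U a S, the suffix after S is empty, so FOLLOW(S) ⊇ FOLLOW(R) = {$}. Thus FOLLOW(S) = {$}.
FOLLOW(R): in S→z R, the suffix after R is empty, so FOLLOW(R) ⊇ FOLLOW(S) = {$}. Thus FOLLOW(R) = {$}.
For R → λ: FIRST(λ) = {λ}, so it goes in M[R, t] for t ∈ {}; since λ ∈ FIRST, also for every t ∈ FOLLOW(R) = {$}.
For R → U a S: FIRST(U a S) = {b, z}, so it goes in M[R, t] for t ∈ {b, z}.
None of these place a production in M[R, c].

none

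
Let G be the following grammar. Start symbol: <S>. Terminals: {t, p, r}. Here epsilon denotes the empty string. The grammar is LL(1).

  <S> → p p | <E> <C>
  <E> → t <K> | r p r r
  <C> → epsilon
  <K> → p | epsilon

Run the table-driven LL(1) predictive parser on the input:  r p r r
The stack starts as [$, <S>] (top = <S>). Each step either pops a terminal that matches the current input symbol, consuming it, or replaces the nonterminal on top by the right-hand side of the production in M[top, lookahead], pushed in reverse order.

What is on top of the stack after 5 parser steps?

step 1: stack=$ <S>  input=r p r r $  — expand <S> → <E> <C>
step 2: stack=$ <C> <E>  input=r p r r $  — expand <E> → r p r r
step 3: stack=$ <C> r r p r  input=r p r r $  — match r
step 4: stack=$ <C> r r p  input=p r r $  — match p
step 5: stack=$ <C> r r  input=r r $  — match r
Stack after step 5: $ <C> r (top = r).

r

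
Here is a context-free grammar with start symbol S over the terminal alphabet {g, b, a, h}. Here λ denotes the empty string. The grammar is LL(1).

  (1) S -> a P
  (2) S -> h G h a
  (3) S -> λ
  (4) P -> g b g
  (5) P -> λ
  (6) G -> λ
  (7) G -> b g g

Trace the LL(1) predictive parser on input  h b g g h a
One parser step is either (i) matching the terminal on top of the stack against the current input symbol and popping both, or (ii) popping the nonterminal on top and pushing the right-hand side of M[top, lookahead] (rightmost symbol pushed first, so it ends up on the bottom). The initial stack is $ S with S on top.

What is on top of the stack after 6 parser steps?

h

     Stack        Input          Action
  1  $ S          h b g g h a $  expand S -> h G h a
  2  $ a h G h    h b g g h a $  match h
  3  $ a h G      b g g h a $    expand G -> b g g
  4  $ a h g g b  b g g h a $    match b
  5  $ a h g g    g g h a $      match g
  6  $ a h g      g h a $        match g
Stack after step 6: $ a h (top = h).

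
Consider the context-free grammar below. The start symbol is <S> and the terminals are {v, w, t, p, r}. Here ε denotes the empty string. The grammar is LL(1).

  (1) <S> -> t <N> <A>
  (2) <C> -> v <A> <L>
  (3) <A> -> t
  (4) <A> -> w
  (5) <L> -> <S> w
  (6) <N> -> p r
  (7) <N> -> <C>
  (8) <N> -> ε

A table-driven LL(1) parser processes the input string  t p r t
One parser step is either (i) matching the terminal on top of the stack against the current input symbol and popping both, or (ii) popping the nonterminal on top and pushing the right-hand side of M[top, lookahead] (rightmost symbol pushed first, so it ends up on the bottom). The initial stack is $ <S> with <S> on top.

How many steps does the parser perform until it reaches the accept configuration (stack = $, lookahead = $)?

7

step 1: stack=$ <S>  input=t p r t $  — expand <S> -> t <N> <A>
step 2: stack=$ <A> <N> t  input=t p r t $  — match t
step 3: stack=$ <A> <N>  input=p r t $  — expand <N> -> p r
step 4: stack=$ <A> r p  input=p r t $  — match p
step 5: stack=$ <A> r  input=r t $  — match r
step 6: stack=$ <A>  input=t $  — expand <A> -> t
step 7: stack=$ t  input=t $  — match t
Accept reached after 7 steps.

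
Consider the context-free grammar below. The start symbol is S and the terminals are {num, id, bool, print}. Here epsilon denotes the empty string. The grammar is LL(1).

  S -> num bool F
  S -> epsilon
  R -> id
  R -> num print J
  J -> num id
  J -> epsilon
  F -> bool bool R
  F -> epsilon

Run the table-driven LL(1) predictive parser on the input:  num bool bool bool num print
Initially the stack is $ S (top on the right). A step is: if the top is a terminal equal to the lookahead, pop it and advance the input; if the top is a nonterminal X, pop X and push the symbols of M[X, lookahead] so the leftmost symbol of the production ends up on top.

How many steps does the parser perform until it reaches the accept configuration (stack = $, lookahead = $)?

      Stack          Input                           Action
   1  $ S            num bool bool bool num print $  expand S -> num bool F
   2  $ F bool num   num bool bool bool num print $  match num
   3  $ F bool       bool bool bool num print $      match bool
   4  $ F            bool bool num print $           expand F -> bool bool R
   5  $ R bool bool  bool bool num print $           match bool
   6  $ R bool       bool num print $                match bool
   7  $ R            num print $                     expand R -> num print J
   8  $ J print num  num print $                     match num
   9  $ J print      print $                         match print
  10  $ J            $                               expand J -> epsilon
Accept reached after 10 steps.

10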